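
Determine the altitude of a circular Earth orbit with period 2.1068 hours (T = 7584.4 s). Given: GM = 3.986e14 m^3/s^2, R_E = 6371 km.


T = 7584.4 s
r = (mu*T^2/(4*pi^2))^(1/3) = (3.986e14 * 7584.4^2 / (4*pi^2))^(1/3)
r = 8.3433412e+06 m = 8343.3412 km
alt = r - R_E = 8343.3412 - 6371 = 1972.3412 km

1972.3412 km


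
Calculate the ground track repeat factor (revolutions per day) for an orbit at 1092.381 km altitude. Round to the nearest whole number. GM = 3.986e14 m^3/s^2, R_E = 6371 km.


r = 7.463381e+06 m
T = 2*pi*sqrt(r^3/mu) = 6416.7429 s = 106.9457 min
revs/day = 1440 / 106.9457 = 13.4648
Rounded: 13 revolutions per day

13 revolutions per day


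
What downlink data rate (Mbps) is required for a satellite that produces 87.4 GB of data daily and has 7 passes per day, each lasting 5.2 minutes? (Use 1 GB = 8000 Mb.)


total contact time = 7 * 5.2 * 60 = 2184.0000 s
data = 87.4 GB = 699200.0000 Mb
rate = 699200.0000 / 2184.0000 = 320.1465 Mbps

320.1465 Mbps


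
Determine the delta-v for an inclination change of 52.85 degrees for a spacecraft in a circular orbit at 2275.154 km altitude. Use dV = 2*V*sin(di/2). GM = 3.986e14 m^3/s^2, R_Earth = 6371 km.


r = 8646.1540 km = 8.646154e+06 m
V = sqrt(mu/r) = 6789.8028 m/s
di = 52.85 deg = 0.9224065 rad
dV = 2*V*sin(di/2) = 2*6789.8028*sin(0.4612033)
dV = 6043.2771 m/s = 6.0433 km/s

6.0433 km/s


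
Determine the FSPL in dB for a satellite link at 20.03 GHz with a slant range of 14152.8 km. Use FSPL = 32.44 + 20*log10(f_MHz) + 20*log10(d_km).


f = 20.03 GHz = 20030.0000 MHz
d = 14152.8 km
FSPL = 32.44 + 20*log10(20030.0000) + 20*log10(14152.8)
FSPL = 32.44 + 86.0336 + 83.0168
FSPL = 201.4905 dB

201.4905 dB


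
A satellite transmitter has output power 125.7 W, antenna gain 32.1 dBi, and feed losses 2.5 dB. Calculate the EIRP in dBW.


Pt = 125.7 W = 20.9934 dBW
EIRP = Pt_dBW + Gt - losses = 20.9934 + 32.1 - 2.5 = 50.5934 dBW

50.5934 dBW


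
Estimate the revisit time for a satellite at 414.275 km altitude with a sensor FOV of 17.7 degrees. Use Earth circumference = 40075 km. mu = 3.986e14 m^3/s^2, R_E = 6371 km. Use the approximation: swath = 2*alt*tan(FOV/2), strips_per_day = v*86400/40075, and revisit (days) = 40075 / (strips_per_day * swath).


swath = 2*414.275*tan(0.1544616) = 129.0068 km
v = sqrt(mu/r) = 7664.5193 m/s = 7.6645 km/s
strips/day = v*86400/40075 = 7.6645*86400/40075 = 16.5244
coverage/day = strips * swath = 16.5244 * 129.0068 = 2131.7570 km
revisit = 40075 / 2131.7570 = 18.7990 days

18.7990 days


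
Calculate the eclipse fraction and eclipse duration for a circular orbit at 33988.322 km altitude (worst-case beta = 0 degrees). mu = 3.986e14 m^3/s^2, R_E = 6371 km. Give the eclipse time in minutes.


r = 40359.3220 km
T = 1344.8559 min
Eclipse fraction = arcsin(R_E/r)/pi = arcsin(6371.0000/40359.3220)/pi
= arcsin(0.157857)/pi = 0.05045849
Eclipse duration = 0.05045849 * 1344.8559 = 67.8594 min

67.8594 minutes


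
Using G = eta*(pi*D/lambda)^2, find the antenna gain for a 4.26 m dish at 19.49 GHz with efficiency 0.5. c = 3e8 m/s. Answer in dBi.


lambda = c/f = 3e8 / 1.949e+10 = 0.01539251 m
G = eta*(pi*D/lambda)^2 = 0.5*(pi*4.26/0.01539251)^2
G = 377981.1280 (linear)
G = 10*log10(377981.1280) = 55.7747 dBi

55.7747 dBi


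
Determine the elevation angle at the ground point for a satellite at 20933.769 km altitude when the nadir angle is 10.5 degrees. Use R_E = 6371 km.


r = R_E + alt = 27304.7690 km
Law of sines in the satellite / Earth-center / ground-point triangle:
  sin(nadir)/R_E = sin(90 + el)/r  =>  cos(el) = (r/R_E)*sin(nadir)
cos(el) = (27304.7690 / 6371.0000) * sin(10.5 deg) = 0.7810232
el = arccos(0.7810232) = 38.6456 deg
(Earth-central angle = 90 - nadir - el = 40.8544 deg)

38.6456 degrees


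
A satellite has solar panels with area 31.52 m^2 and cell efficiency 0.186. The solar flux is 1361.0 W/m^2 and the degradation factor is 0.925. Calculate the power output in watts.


P = area * eta * S * degradation
P = 31.52 * 0.186 * 1361.0 * 0.925
P = 7380.7248 W

7380.7248 W


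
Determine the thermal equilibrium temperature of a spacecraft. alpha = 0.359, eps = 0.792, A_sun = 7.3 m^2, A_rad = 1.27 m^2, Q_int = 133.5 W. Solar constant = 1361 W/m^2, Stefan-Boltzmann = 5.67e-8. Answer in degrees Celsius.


Numerator = alpha*S*A_sun + Q_int = 0.359*1361*7.3 + 133.5 = 3700.2727 W
Denominator = eps*sigma*A_rad = 0.792*5.67e-8*1.27 = 5.7031128e-08 W/K^4
T^4 = 6.4881633e+10 K^4
T = 504.6967 K = 231.5467 C

231.5467 degrees Celsius


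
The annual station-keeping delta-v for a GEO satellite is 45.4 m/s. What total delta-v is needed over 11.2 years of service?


dV = rate * years = 45.4 * 11.2
dV = 508.4800 m/s

508.4800 m/s


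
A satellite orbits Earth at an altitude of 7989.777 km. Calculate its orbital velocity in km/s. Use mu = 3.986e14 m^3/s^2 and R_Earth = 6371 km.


r = R_E + alt = 6371.0 + 7989.777 = 14360.7770 km = 1.4360777e+07 m
v = sqrt(mu/r) = sqrt(3.986e14 / 1.4360777e+07) = 5268.4114 m/s = 5.2684 km/s

5.2684 km/s


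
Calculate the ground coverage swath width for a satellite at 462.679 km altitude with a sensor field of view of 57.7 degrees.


FOV = 57.7 deg = 1.0071 rad
swath = 2 * alt * tan(FOV/2) = 2 * 462.679 * tan(0.5035275)
swath = 2 * 462.679 * 0.5508916
swath = 509.7720 km

509.7720 km


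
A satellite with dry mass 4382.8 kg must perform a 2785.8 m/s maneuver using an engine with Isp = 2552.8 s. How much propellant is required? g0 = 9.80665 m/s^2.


ve = Isp * g0 = 2552.8 * 9.80665 = 25034.416120 m/s
mass ratio = exp(dv/ve) = exp(2785.8/25034.416120) = 1.11770649
m_prop = m_dry * (mr - 1) = 4382.8 * (1.11770649 - 1)
m_prop = 515.8840 kg

515.8840 kg


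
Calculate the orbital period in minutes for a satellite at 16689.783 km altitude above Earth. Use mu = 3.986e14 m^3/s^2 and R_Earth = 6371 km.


r = 23060.7830 km = 2.3060783e+07 m
T = 2*pi*sqrt(r^3/mu) = 2*pi*sqrt(1.2263718e+22 / 3.986e14)
T = 34851.5658 s = 580.8594 min

580.8594 minutes


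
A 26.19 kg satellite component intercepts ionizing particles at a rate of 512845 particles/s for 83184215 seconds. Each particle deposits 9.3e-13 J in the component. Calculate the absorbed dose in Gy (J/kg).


Total energy deposited = rate * time * E_per
  = 512845 * 83184215 * 9.3e-13 = 39.6744 J
Dose = E_total / mass = 39.6744 / 26.19
Dose = 1.5149 Gy

1.5149 Gy


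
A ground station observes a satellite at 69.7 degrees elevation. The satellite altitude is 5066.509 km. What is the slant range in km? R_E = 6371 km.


h = 5066.509 km, el = 69.7 deg
d = -R_E*sin(el) + sqrt((R_E*sin(el))^2 + 2*R_E*h + h^2)
d = -6371.0000*sin(1.2165) + sqrt((6371.0000*0.9378889)^2 + 2*6371.0000*5066.509 + 5066.509^2)
d = 5246.6108 km

5246.6108 km


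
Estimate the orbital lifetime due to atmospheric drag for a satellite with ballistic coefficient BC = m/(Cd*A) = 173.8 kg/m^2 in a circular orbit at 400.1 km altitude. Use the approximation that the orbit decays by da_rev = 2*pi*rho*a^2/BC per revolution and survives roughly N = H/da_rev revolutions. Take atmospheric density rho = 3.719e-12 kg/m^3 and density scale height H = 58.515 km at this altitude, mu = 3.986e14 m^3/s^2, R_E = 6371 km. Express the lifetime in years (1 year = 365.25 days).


a = R_E + alt = 6771.1000 km = 6.7711e+06 m
da_rev = 2*pi*rho*a^2/BC = 2*pi*3.719e-12*(6.7711e+06)^2/173.8 = 6.164172 m per revolution
N = H/da_rev = 58515.0000 m / 6.164172 m = 9492.7595 revolutions
P = 2*pi*sqrt(a^3/mu) = 5544.9810 s
lifetime = N*P = 9492.7595 * 5544.9810 = 5.2637171e+07 s = 609.2265 days
years = 609.2265 / 365.25 = 1.6680 years

1.6680 years


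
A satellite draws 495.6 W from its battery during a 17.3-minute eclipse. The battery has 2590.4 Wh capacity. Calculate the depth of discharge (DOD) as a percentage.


E_used = P * t / 60 = 495.6 * 17.3 / 60 = 142.8980 Wh
DOD = E_used / E_total * 100 = 142.8980 / 2590.4 * 100
DOD = 5.5164 %

5.5164 %


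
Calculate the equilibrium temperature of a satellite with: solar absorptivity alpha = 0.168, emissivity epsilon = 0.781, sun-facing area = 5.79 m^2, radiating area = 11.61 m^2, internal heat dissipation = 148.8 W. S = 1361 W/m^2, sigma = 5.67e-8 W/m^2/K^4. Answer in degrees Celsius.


Numerator = alpha*S*A_sun + Q_int = 0.168*1361*5.79 + 148.8 = 1472.6719 W
Denominator = eps*sigma*A_rad = 0.781*5.67e-8*11.61 = 5.1412215e-07 W/K^4
T^4 = 2.8644398e+09 K^4
T = 231.3449 K = -41.8051 C

-41.8051 degrees Celsius


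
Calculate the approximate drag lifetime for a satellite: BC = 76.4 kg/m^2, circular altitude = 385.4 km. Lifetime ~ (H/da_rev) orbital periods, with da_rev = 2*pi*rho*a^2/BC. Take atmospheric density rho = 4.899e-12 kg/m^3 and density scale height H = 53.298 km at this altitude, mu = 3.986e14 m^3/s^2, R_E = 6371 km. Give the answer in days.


a = R_E + alt = 6756.4000 km = 6.7564e+06 m
da_rev = 2*pi*rho*a^2/BC = 2*pi*4.899e-12*(6.7564e+06)^2/76.4 = 18.391818 m per revolution
N = H/da_rev = 53298.0000 m / 18.391818 m = 2897.9191 revolutions
P = 2*pi*sqrt(a^3/mu) = 5526.9337 s
lifetime = N*P = 2897.9191 * 5526.9337 = 1.6016607e+07 s = 185.3774 days

185.3774 days


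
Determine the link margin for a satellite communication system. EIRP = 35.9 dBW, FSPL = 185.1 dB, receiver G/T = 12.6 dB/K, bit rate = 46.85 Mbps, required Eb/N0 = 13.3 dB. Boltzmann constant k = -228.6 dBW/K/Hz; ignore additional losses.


C/N0 = EIRP - FSPL + G/T - k = 35.9 - 185.1 + 12.6 - (-228.6)
C/N0 = 92.0000 dB-Hz
R_b = 46.85 Mbps = 4.685e+07 bps -> 10*log10(R_b) = 76.7071 dB-Hz
Eb/N0 = C/N0 - 10*log10(R_b) = 92.0000 - 76.7071 = 15.2929 dB
Margin = Eb/N0 - Eb/N0_req = 15.2929 - 13.3 = 1.9929 dB (link closes)

1.9929 dB


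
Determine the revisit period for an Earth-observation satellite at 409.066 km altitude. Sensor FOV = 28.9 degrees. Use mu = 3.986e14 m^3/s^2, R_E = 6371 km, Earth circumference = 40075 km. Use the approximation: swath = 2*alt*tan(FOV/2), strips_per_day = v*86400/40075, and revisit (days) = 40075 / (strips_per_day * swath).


swath = 2*409.066*tan(0.2522001) = 210.8218 km
v = sqrt(mu/r) = 7667.4630 m/s = 7.6675 km/s
strips/day = v*86400/40075 = 7.6675*86400/40075 = 16.5307
coverage/day = strips * swath = 16.5307 * 210.8218 = 3485.0370 km
revisit = 40075 / 3485.0370 = 11.4992 days

11.4992 days


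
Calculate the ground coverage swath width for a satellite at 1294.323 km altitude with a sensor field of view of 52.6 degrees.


FOV = 52.6 deg = 0.9180432 rad
swath = 2 * alt * tan(FOV/2) = 2 * 1294.323 * tan(0.4590216)
swath = 2 * 1294.323 * 0.4942308
swath = 1279.3885 km

1279.3885 km


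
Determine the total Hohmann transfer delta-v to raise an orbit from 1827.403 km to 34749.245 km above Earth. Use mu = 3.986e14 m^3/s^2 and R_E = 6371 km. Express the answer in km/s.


r1 = 8198.4030 km = 8.198403e+06 m
r2 = 41120.2450 km = 4.1120245e+07 m
dv1 = sqrt(mu/r1)*(sqrt(2*r2/(r1+r2)) - 1) = 2031.3714 m/s
dv2 = sqrt(mu/r2)*(1 - sqrt(2*r1/(r1+r2))) = 1318.2338 m/s
total dv = |dv1| + |dv2| = 2031.3714 + 1318.2338 = 3349.6052 m/s = 3.3496 km/s

3.3496 km/s


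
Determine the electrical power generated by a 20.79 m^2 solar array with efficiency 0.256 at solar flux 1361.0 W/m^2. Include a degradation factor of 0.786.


P = area * eta * S * degradation
P = 20.79 * 0.256 * 1361.0 * 0.786
P = 5693.4450 W

5693.4450 W


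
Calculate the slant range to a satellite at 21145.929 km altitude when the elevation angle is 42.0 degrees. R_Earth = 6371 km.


h = 21145.929 km, el = 42.0 deg
d = -R_E*sin(el) + sqrt((R_E*sin(el))^2 + 2*R_E*h + h^2)
d = -6371.0000*sin(0.7330383) + sqrt((6371.0000*0.6691306)^2 + 2*6371.0000*21145.929 + 21145.929^2)
d = 22843.5212 km

22843.5212 km


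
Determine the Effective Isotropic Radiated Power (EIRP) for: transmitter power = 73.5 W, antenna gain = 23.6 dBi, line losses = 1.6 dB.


Pt = 73.5 W = 18.6629 dBW
EIRP = Pt_dBW + Gt - losses = 18.6629 + 23.6 - 1.6 = 40.6629 dBW

40.6629 dBW


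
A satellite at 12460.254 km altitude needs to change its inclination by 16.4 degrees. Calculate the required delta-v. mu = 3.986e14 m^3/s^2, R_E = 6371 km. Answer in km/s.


r = 18831.2540 km = 1.8831254e+07 m
V = sqrt(mu/r) = 4600.7542 m/s
di = 16.4 deg = 0.286234 rad
dV = 2*V*sin(di/2) = 2*4600.7542*sin(0.143117)
dV = 1312.4013 m/s = 1.3124 km/s

1.3124 km/s


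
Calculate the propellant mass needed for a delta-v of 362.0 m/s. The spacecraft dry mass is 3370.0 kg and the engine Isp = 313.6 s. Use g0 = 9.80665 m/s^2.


ve = Isp * g0 = 313.6 * 9.80665 = 3075.365440 m/s
mass ratio = exp(dv/ve) = exp(362.0/3075.365440) = 1.12491737
m_prop = m_dry * (mr - 1) = 3370.0 * (1.12491737 - 1)
m_prop = 420.9716 kg

420.9716 kg


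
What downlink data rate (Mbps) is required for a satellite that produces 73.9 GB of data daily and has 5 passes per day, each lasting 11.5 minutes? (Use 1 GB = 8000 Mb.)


total contact time = 5 * 11.5 * 60 = 3450.0000 s
data = 73.9 GB = 591200.0000 Mb
rate = 591200.0000 / 3450.0000 = 171.3623 Mbps

171.3623 Mbps


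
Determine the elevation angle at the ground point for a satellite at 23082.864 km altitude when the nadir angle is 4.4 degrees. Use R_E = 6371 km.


r = R_E + alt = 29453.8640 km
Law of sines in the satellite / Earth-center / ground-point triangle:
  sin(nadir)/R_E = sin(90 + el)/r  =>  cos(el) = (r/R_E)*sin(nadir)
cos(el) = (29453.8640 / 6371.0000) * sin(4.4 deg) = 0.3546809
el = arccos(0.3546809) = 69.2261 deg
(Earth-central angle = 90 - nadir - el = 16.3739 deg)

69.2261 degrees


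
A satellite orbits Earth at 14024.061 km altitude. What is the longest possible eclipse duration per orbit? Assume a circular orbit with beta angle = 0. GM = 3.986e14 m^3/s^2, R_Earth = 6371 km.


r = 20395.0610 km
T = 483.1116 min
Eclipse fraction = arcsin(R_E/r)/pi = arcsin(6371.0000/20395.0610)/pi
= arcsin(0.3123796)/pi = 0.1011261
Eclipse duration = 0.1011261 * 483.1116 = 48.8552 min

48.8552 minutes


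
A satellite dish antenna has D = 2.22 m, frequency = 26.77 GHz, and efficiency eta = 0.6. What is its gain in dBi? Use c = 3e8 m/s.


lambda = c/f = 3e8 / 2.677e+10 = 0.01120657 m
G = eta*(pi*D/lambda)^2 = 0.6*(pi*2.22/0.01120657)^2
G = 232386.6512 (linear)
G = 10*log10(232386.6512) = 53.6621 dBi

53.6621 dBi


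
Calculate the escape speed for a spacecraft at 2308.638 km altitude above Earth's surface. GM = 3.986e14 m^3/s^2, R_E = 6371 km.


r = 6371.0 + 2308.638 = 8679.6380 km = 8.679638e+06 m
v_esc = sqrt(2*mu/r) = sqrt(2*3.986e14 / 8.679638e+06)
v_esc = 9583.6918 m/s = 9.5837 km/s

9.5837 km/s


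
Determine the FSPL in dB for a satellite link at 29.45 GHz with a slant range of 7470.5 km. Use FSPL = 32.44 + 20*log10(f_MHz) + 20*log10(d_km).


f = 29.45 GHz = 29450.0000 MHz
d = 7470.5 km
FSPL = 32.44 + 20*log10(29450.0000) + 20*log10(7470.5)
FSPL = 32.44 + 89.3817 + 77.4670
FSPL = 199.2887 dB

199.2887 dB


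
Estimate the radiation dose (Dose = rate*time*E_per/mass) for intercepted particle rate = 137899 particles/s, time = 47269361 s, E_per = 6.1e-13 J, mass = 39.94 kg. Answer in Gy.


Total energy deposited = rate * time * E_per
  = 137899 * 47269361 * 6.1e-13 = 3.9762 J
Dose = E_total / mass = 3.9762 / 39.94
Dose = 0.0995549 Gy

0.0996 Gy


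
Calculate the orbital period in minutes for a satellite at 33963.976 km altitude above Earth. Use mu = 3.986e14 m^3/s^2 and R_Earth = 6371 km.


r = 40334.9760 km = 4.0334976e+07 m
T = 2*pi*sqrt(r^3/mu) = 2*pi*sqrt(6.5621387e+22 / 3.986e14)
T = 80618.3537 s = 1343.6392 min

1343.6392 minutes


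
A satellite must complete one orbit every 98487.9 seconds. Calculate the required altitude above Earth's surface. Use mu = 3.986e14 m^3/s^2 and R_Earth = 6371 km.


T = 98487.9 s
r = (mu*T^2/(4*pi^2))^(1/3) = (3.986e14 * 98487.9^2 / (4*pi^2))^(1/3)
r = 4.6094358e+07 m = 46094.3580 km
alt = r - R_E = 46094.3580 - 6371 = 39723.3580 km

39723.3580 km


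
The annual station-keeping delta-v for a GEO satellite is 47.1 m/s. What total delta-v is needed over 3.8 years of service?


dV = rate * years = 47.1 * 3.8
dV = 178.9800 m/s

178.9800 m/s


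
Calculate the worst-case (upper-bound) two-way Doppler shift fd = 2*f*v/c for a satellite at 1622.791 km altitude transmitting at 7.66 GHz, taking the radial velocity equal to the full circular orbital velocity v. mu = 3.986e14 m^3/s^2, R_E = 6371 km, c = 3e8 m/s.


r = 7.993791e+06 m
v = sqrt(mu/r) = 7061.4234 m/s (worst-case radial velocity)
f = 7.66 GHz = 7.66e+09 Hz
fd = 2*f*v/c = 2*7.66e+09*7061.4234/3.0e+08
fd = 360603.3551 Hz

360603.3551 Hz


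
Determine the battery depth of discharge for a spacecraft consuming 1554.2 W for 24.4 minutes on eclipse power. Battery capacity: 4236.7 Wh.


E_used = P * t / 60 = 1554.2 * 24.4 / 60 = 632.0413 Wh
DOD = E_used / E_total * 100 = 632.0413 / 4236.7 * 100
DOD = 14.9182 %

14.9182 %


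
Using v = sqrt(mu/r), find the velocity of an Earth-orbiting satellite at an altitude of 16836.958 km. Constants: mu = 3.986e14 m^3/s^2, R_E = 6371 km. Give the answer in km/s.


r = R_E + alt = 6371.0 + 16836.958 = 23207.9580 km = 2.3207958e+07 m
v = sqrt(mu/r) = sqrt(3.986e14 / 2.3207958e+07) = 4144.2904 m/s = 4.1443 km/s

4.1443 km/s


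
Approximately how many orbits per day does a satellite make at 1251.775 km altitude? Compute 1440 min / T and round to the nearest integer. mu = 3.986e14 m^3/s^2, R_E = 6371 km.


r = 7.622775e+06 m
T = 2*pi*sqrt(r^3/mu) = 6623.3983 s = 110.3900 min
revs/day = 1440 / 110.3900 = 13.0447
Rounded: 13 revolutions per day

13 revolutions per day


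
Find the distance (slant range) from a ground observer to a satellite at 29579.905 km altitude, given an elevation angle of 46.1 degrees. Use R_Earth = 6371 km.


h = 29579.905 km, el = 46.1 deg
d = -R_E*sin(el) + sqrt((R_E*sin(el))^2 + 2*R_E*h + h^2)
d = -6371.0000*sin(0.8045968) + sqrt((6371.0000*0.7205511)^2 + 2*6371.0000*29579.905 + 29579.905^2)
d = 31087.8193 km

31087.8193 km


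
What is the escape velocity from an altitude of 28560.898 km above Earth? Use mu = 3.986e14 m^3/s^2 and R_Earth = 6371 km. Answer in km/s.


r = 6371.0 + 28560.898 = 34931.8980 km = 3.4931898e+07 m
v_esc = sqrt(2*mu/r) = sqrt(2*3.986e14 / 3.4931898e+07)
v_esc = 4777.1904 m/s = 4.7772 km/s

4.7772 km/s


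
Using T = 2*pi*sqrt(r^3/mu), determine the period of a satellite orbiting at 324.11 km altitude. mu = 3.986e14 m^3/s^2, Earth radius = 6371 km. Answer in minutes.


r = 6695.1100 km = 6.69511e+06 m
T = 2*pi*sqrt(r^3/mu) = 2*pi*sqrt(3.0010494e+20 / 3.986e14)
T = 5451.8989 s = 90.8650 min

90.8650 minutes


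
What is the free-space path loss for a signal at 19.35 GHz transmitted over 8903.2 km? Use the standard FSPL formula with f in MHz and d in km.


f = 19.35 GHz = 19350.0000 MHz
d = 8903.2 km
FSPL = 32.44 + 20*log10(19350.0000) + 20*log10(8903.2)
FSPL = 32.44 + 85.7336 + 78.9909
FSPL = 197.1645 dB

197.1645 dB


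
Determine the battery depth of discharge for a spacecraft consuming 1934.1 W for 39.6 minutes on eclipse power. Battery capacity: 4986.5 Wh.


E_used = P * t / 60 = 1934.1 * 39.6 / 60 = 1276.5060 Wh
DOD = E_used / E_total * 100 = 1276.5060 / 4986.5 * 100
DOD = 25.5992 %

25.5992 %


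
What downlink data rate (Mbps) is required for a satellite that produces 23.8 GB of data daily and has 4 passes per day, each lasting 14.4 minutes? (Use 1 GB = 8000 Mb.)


total contact time = 4 * 14.4 * 60 = 3456.0000 s
data = 23.8 GB = 190400.0000 Mb
rate = 190400.0000 / 3456.0000 = 55.0926 Mbps

55.0926 Mbps


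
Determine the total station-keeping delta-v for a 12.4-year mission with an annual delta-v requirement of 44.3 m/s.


dV = rate * years = 44.3 * 12.4
dV = 549.3200 m/s

549.3200 m/s


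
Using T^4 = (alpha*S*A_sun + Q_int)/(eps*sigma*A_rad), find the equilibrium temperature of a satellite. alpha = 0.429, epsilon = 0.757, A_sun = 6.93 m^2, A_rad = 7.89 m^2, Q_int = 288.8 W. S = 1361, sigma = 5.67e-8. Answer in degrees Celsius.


Numerator = alpha*S*A_sun + Q_int = 0.429*1361*6.93 + 288.8 = 4335.0122 W
Denominator = eps*sigma*A_rad = 0.757*5.67e-8*7.89 = 3.3865379e-07 W/K^4
T^4 = 1.2800719e+10 K^4
T = 336.3633 K = 63.2133 C

63.2133 degrees Celsius


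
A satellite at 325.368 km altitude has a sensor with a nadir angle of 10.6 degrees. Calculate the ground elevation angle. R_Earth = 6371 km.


r = R_E + alt = 6696.3680 km
Law of sines in the satellite / Earth-center / ground-point triangle:
  sin(nadir)/R_E = sin(90 + el)/r  =>  cos(el) = (r/R_E)*sin(nadir)
cos(el) = (6696.3680 / 6371.0000) * sin(10.6 deg) = 0.1933458
el = arccos(0.1933458) = 78.8519 deg
(Earth-central angle = 90 - nadir - el = 0.5481046 deg)

78.8519 degrees


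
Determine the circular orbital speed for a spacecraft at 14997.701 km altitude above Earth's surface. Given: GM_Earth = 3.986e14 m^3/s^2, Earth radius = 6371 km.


r = R_E + alt = 6371.0 + 14997.701 = 21368.7010 km = 2.1368701e+07 m
v = sqrt(mu/r) = sqrt(3.986e14 / 2.1368701e+07) = 4318.9640 m/s = 4.3190 km/s

4.3190 km/s


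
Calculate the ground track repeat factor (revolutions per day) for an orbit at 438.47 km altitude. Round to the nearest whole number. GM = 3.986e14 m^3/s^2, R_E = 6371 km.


r = 6.80947e+06 m
T = 2*pi*sqrt(r^3/mu) = 5592.1806 s = 93.2030 min
revs/day = 1440 / 93.2030 = 15.4501
Rounded: 15 revolutions per day

15 revolutions per day


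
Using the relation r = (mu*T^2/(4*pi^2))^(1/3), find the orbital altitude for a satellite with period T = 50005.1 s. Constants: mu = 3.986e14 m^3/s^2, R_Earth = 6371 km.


T = 50005.1 s
r = (mu*T^2/(4*pi^2))^(1/3) = (3.986e14 * 50005.1^2 / (4*pi^2))^(1/3)
r = 2.9336078e+07 m = 29336.0781 km
alt = r - R_E = 29336.0781 - 6371 = 22965.0781 km

22965.0781 km


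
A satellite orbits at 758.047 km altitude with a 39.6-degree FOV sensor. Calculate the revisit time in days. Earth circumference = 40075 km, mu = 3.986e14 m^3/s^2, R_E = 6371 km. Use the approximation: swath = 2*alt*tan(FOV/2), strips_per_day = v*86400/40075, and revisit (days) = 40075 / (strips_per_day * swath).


swath = 2*758.047*tan(0.3455752) = 545.8274 km
v = sqrt(mu/r) = 7477.4395 m/s = 7.4774 km/s
strips/day = v*86400/40075 = 7.4774*86400/40075 = 16.1210
coverage/day = strips * swath = 16.1210 * 545.8274 = 8799.3071 km
revisit = 40075 / 8799.3071 = 4.5543 days

4.5543 days


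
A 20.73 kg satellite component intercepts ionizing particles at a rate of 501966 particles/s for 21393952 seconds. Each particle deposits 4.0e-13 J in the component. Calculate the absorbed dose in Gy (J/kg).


Total energy deposited = rate * time * E_per
  = 501966 * 21393952 * 4.0e-13 = 4.2956 J
Dose = E_total / mass = 4.2956 / 20.73
Dose = 0.2072173 Gy

0.2072 Gy


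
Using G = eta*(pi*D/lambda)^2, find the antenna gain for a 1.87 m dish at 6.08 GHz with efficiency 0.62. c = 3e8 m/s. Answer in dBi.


lambda = c/f = 3e8 / 6.08e+09 = 0.04934211 m
G = eta*(pi*D/lambda)^2 = 0.62*(pi*1.87/0.04934211)^2
G = 8788.9966 (linear)
G = 10*log10(8788.9966) = 39.4394 dBi

39.4394 dBi


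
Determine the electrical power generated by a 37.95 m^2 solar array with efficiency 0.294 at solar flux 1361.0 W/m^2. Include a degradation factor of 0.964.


P = area * eta * S * degradation
P = 37.95 * 0.294 * 1361.0 * 0.964
P = 14638.4222 W

14638.4222 W


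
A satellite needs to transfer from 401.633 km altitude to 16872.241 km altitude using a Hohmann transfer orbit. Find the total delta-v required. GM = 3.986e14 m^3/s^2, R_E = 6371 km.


r1 = 6772.6330 km = 6.772633e+06 m
r2 = 23243.2410 km = 2.3243241e+07 m
dv1 = sqrt(mu/r1)*(sqrt(2*r2/(r1+r2)) - 1) = 1875.5680 m/s
dv2 = sqrt(mu/r2)*(1 - sqrt(2*r1/(r1+r2))) = 1359.2626 m/s
total dv = |dv1| + |dv2| = 1875.5680 + 1359.2626 = 3234.8306 m/s = 3.2348 km/s

3.2348 km/s


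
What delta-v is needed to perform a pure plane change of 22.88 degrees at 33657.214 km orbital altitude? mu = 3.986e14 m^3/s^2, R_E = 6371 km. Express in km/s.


r = 40028.2140 km = 4.0028214e+07 m
V = sqrt(mu/r) = 3155.6261 m/s
di = 22.88 deg = 0.3993313 rad
dV = 2*V*sin(di/2) = 2*3155.6261*sin(0.1996657)
dV = 1251.7842 m/s = 1.2518 km/s

1.2518 km/s


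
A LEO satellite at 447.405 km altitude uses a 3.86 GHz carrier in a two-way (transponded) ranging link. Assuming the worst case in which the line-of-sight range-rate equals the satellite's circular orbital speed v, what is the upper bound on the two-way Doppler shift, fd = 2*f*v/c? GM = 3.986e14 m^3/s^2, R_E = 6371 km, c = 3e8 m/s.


r = 6.818405e+06 m
v = sqrt(mu/r) = 7645.8760 m/s (worst-case radial velocity)
f = 3.86 GHz = 3.86e+09 Hz
fd = 2*f*v/c = 2*3.86e+09*7645.8760/3.0e+08
fd = 196753.8757 Hz

196753.8757 Hz


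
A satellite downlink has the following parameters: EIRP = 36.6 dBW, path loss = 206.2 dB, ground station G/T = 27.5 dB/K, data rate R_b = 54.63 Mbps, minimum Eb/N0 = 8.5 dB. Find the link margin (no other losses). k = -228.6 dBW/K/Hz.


C/N0 = EIRP - FSPL + G/T - k = 36.6 - 206.2 + 27.5 - (-228.6)
C/N0 = 86.5000 dB-Hz
R_b = 54.63 Mbps = 5.463e+07 bps -> 10*log10(R_b) = 77.3743 dB-Hz
Eb/N0 = C/N0 - 10*log10(R_b) = 86.5000 - 77.3743 = 9.1257 dB
Margin = Eb/N0 - Eb/N0_req = 9.1257 - 8.5 = 0.625688 dB (link closes)

0.6257 dB


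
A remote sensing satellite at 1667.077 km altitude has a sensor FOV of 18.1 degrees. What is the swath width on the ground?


FOV = 18.1 deg = 0.3159046 rad
swath = 2 * alt * tan(FOV/2) = 2 * 1667.077 * tan(0.1579523)
swath = 2 * 1667.077 * 0.1592791
swath = 531.0611 km

531.0611 km


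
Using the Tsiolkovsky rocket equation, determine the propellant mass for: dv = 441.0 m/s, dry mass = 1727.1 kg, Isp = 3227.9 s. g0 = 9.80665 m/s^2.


ve = Isp * g0 = 3227.9 * 9.80665 = 31654.885535 m/s
mass ratio = exp(dv/ve) = exp(441.0/31654.885535) = 1.01402899
m_prop = m_dry * (mr - 1) = 1727.1 * (1.01402899 - 1)
m_prop = 24.2295 kg

24.2295 kg


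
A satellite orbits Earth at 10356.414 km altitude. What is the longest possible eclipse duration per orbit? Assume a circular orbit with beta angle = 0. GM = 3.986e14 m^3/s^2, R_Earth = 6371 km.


r = 16727.4140 km
T = 358.8419 min
Eclipse fraction = arcsin(R_E/r)/pi = arcsin(6371.0000/16727.4140)/pi
= arcsin(0.3808718)/pi = 0.1243761
Eclipse duration = 0.1243761 * 358.8419 = 44.6314 min

44.6314 minutes


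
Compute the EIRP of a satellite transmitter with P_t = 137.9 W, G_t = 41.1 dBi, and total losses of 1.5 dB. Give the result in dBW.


Pt = 137.9 W = 21.3956 dBW
EIRP = Pt_dBW + Gt - losses = 21.3956 + 41.1 - 1.5 = 60.9956 dBW

60.9956 dBW


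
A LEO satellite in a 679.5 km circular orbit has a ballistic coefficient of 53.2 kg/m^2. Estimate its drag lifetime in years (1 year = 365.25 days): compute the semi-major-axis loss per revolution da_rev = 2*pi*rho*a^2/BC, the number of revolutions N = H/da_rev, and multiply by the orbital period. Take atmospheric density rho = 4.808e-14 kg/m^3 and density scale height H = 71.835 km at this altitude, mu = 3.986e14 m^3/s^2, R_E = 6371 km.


a = R_E + alt = 7050.5000 km = 7.0505e+06 m
da_rev = 2*pi*rho*a^2/BC = 2*pi*4.808e-14*(7.0505e+06)^2/53.2 = 0.282275073 m per revolution
N = H/da_rev = 71835.0000 m / 0.282275073 m = 254485.8076 revolutions
P = 2*pi*sqrt(a^3/mu) = 5891.7064 s
lifetime = N*P = 254485.8076 * 5891.7064 = 1.4993557e+09 s = 17353.6535 days
years = 17353.6535 / 365.25 = 47.5117 years

47.5117 years


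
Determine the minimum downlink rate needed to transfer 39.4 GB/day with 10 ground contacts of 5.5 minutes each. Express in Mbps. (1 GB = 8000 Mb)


total contact time = 10 * 5.5 * 60 = 3300.0000 s
data = 39.4 GB = 315200.0000 Mb
rate = 315200.0000 / 3300.0000 = 95.5152 Mbps

95.5152 Mbps


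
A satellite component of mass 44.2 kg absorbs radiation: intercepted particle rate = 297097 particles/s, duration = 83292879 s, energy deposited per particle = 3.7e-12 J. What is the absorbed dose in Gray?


Total energy deposited = rate * time * E_per
  = 297097 * 83292879 * 3.7e-12 = 91.5604 J
Dose = E_total / mass = 91.5604 / 44.2
Dose = 2.0715 Gy

2.0715 Gy


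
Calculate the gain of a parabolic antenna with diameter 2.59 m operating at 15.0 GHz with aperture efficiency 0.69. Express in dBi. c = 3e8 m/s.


lambda = c/f = 3e8 / 1.5e+10 = 0.0200 m
G = eta*(pi*D/lambda)^2 = 0.69*(pi*2.59/0.0200)^2
G = 114205.8559 (linear)
G = 10*log10(114205.8559) = 50.5769 dBi

50.5769 dBi


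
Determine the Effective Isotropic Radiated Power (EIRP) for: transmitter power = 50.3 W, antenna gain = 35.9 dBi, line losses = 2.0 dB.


Pt = 50.3 W = 17.0157 dBW
EIRP = Pt_dBW + Gt - losses = 17.0157 + 35.9 - 2.0 = 50.9157 dBW

50.9157 dBW


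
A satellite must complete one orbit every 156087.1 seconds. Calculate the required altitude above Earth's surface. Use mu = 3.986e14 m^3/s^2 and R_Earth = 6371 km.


T = 156087.1 s
r = (mu*T^2/(4*pi^2))^(1/3) = (3.986e14 * 156087.1^2 / (4*pi^2))^(1/3)
r = 6.2657134e+07 m = 62657.1342 km
alt = r - R_E = 62657.1342 - 6371 = 56286.1342 km

56286.1342 km


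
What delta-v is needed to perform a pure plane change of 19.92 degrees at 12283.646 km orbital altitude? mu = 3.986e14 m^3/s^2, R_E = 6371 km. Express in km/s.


r = 18654.6460 km = 1.8654646e+07 m
V = sqrt(mu/r) = 4622.4811 m/s
di = 19.92 deg = 0.3476696 rad
dV = 2*V*sin(di/2) = 2*4622.4811*sin(0.1738348)
dV = 1599.0143 m/s = 1.5990 km/s

1.5990 km/s


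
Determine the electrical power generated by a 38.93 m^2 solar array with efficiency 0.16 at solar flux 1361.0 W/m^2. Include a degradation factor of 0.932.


P = area * eta * S * degradation
P = 38.93 * 0.16 * 1361.0 * 0.932
P = 7900.9338 W

7900.9338 W


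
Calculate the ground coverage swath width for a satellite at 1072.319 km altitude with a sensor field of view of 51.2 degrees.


FOV = 51.2 deg = 0.8936086 rad
swath = 2 * alt * tan(FOV/2) = 2 * 1072.319 * tan(0.4468043)
swath = 2 * 1072.319 * 0.4791197
swath = 1027.5384 km

1027.5384 km


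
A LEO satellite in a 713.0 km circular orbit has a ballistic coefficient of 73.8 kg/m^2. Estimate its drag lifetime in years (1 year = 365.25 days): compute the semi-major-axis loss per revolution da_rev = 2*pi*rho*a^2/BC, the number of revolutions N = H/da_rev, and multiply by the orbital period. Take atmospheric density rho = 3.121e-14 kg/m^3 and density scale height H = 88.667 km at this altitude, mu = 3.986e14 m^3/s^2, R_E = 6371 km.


a = R_E + alt = 7084.0000 km = 7.084e+06 m
da_rev = 2*pi*rho*a^2/BC = 2*pi*3.121e-14*(7.084e+06)^2/73.8 = 0.133344277 m per revolution
N = H/da_rev = 88667.0000 m / 0.133344277 m = 664947.9238 revolutions
P = 2*pi*sqrt(a^3/mu) = 5933.7473 s
lifetime = N*P = 664947.9238 * 5933.7473 = 3.945633e+09 s = 45667.0483 days
years = 45667.0483 / 365.25 = 125.0296 years

125.0296 years


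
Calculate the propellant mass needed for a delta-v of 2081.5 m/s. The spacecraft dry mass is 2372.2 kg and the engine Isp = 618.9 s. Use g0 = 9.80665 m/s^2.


ve = Isp * g0 = 618.9 * 9.80665 = 6069.335685 m/s
mass ratio = exp(dv/ve) = exp(2081.5/6069.335685) = 1.40910326
m_prop = m_dry * (mr - 1) = 2372.2 * (1.40910326 - 1)
m_prop = 970.4747 kg

970.4747 kg


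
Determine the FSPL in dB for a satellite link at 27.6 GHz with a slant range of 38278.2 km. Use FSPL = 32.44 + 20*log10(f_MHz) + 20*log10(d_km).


f = 27.6 GHz = 27600.0000 MHz
d = 38278.2 km
FSPL = 32.44 + 20*log10(27600.0000) + 20*log10(38278.2)
FSPL = 32.44 + 88.8182 + 91.6590
FSPL = 212.9172 dB

212.9172 dB


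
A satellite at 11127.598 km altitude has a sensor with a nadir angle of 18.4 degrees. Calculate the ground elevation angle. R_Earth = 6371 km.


r = R_E + alt = 17498.5980 km
Law of sines in the satellite / Earth-center / ground-point triangle:
  sin(nadir)/R_E = sin(90 + el)/r  =>  cos(el) = (r/R_E)*sin(nadir)
cos(el) = (17498.5980 / 6371.0000) * sin(18.4 deg) = 0.8669621
el = arccos(0.8669621) = 29.8925 deg
(Earth-central angle = 90 - nadir - el = 41.7075 deg)

29.8925 degrees


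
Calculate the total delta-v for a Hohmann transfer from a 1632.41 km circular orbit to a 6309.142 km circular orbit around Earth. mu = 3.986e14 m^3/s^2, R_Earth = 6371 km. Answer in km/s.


r1 = 8003.4100 km = 8.00341e+06 m
r2 = 12680.1420 km = 1.2680142e+07 m
dv1 = sqrt(mu/r1)*(sqrt(2*r2/(r1+r2)) - 1) = 757.2208 m/s
dv2 = sqrt(mu/r2)*(1 - sqrt(2*r1/(r1+r2))) = 674.4238 m/s
total dv = |dv1| + |dv2| = 757.2208 + 674.4238 = 1431.6446 m/s = 1.4316 km/s

1.4316 km/s


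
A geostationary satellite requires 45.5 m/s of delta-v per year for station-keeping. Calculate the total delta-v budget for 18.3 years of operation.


dV = rate * years = 45.5 * 18.3
dV = 832.6500 m/s

832.6500 m/s


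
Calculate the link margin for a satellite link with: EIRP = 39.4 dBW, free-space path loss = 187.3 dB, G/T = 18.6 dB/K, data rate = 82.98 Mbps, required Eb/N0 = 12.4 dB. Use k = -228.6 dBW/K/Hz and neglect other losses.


C/N0 = EIRP - FSPL + G/T - k = 39.4 - 187.3 + 18.6 - (-228.6)
C/N0 = 99.3000 dB-Hz
R_b = 82.98 Mbps = 8.298e+07 bps -> 10*log10(R_b) = 79.1897 dB-Hz
Eb/N0 = C/N0 - 10*log10(R_b) = 99.3000 - 79.1897 = 20.1103 dB
Margin = Eb/N0 - Eb/N0_req = 20.1103 - 12.4 = 7.7103 dB (link closes)

7.7103 dB


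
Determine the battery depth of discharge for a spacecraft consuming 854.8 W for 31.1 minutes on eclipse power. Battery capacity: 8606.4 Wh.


E_used = P * t / 60 = 854.8 * 31.1 / 60 = 443.0713 Wh
DOD = E_used / E_total * 100 = 443.0713 / 8606.4 * 100
DOD = 5.1482 %

5.1482 %


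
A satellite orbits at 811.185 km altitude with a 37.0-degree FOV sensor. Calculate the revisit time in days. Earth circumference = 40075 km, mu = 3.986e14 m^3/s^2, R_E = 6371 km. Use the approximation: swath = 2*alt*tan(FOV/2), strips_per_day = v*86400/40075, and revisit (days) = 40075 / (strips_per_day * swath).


swath = 2*811.185*tan(0.3228859) = 542.8374 km
v = sqrt(mu/r) = 7449.7269 m/s = 7.4497 km/s
strips/day = v*86400/40075 = 7.4497*86400/40075 = 16.0613
coverage/day = strips * swath = 16.0613 * 542.8374 = 8718.6719 km
revisit = 40075 / 8718.6719 = 4.5965 days

4.5965 days


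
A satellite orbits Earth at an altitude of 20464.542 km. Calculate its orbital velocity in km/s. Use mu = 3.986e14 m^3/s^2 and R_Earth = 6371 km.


r = R_E + alt = 6371.0 + 20464.542 = 26835.5420 km = 2.6835542e+07 m
v = sqrt(mu/r) = sqrt(3.986e14 / 2.6835542e+07) = 3854.0155 m/s = 3.8540 km/s

3.8540 km/s


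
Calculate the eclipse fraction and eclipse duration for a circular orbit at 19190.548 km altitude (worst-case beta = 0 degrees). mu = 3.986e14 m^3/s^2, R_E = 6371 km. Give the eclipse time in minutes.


r = 25561.5480 km
T = 677.8611 min
Eclipse fraction = arcsin(R_E/r)/pi = arcsin(6371.0000/25561.5480)/pi
= arcsin(0.2492416)/pi = 0.08018131
Eclipse duration = 0.08018131 * 677.8611 = 54.3518 min

54.3518 minutes


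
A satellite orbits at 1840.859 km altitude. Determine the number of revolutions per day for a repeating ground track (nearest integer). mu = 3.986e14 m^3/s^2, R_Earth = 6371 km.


r = 8.211859e+06 m
T = 2*pi*sqrt(r^3/mu) = 7405.8250 s = 123.4304 min
revs/day = 1440 / 123.4304 = 11.6665
Rounded: 12 revolutions per day

12 revolutions per day


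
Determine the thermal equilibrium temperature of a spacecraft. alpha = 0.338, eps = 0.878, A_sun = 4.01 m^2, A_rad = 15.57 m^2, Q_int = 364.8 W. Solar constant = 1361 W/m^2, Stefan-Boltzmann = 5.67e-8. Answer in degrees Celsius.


Numerator = alpha*S*A_sun + Q_int = 0.338*1361*4.01 + 364.8 = 2209.4722 W
Denominator = eps*sigma*A_rad = 0.878*5.67e-8*15.57 = 7.7511508e-07 W/K^4
T^4 = 2.8505086e+09 K^4
T = 231.0631 K = -42.0869 C

-42.0869 degrees Celsius


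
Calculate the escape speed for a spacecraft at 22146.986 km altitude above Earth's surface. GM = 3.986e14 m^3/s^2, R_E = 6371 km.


r = 6371.0 + 22146.986 = 28517.9860 km = 2.8517986e+07 m
v_esc = sqrt(2*mu/r) = sqrt(2*3.986e14 / 2.8517986e+07)
v_esc = 5287.1815 m/s = 5.2872 km/s

5.2872 km/s


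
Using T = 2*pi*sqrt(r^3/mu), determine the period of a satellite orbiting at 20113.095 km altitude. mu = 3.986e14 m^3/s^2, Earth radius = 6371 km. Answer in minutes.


r = 26484.0950 km = 2.6484095e+07 m
T = 2*pi*sqrt(r^3/mu) = 2*pi*sqrt(1.8576137e+22 / 3.986e14)
T = 42893.2473 s = 714.8875 min

714.8875 minutes


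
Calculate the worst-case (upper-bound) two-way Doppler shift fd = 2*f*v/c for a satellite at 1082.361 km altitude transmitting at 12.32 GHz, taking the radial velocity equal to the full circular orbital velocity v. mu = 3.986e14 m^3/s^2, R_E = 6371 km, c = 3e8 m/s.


r = 7.453361e+06 m
v = sqrt(mu/r) = 7312.9494 m/s (worst-case radial velocity)
f = 12.32 GHz = 1.232e+10 Hz
fd = 2*f*v/c = 2*1.232e+10*7312.9494/3.0e+08
fd = 600636.9113 Hz

600636.9113 Hz


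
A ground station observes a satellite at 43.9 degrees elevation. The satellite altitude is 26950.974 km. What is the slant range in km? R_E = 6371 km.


h = 26950.974 km, el = 43.9 deg
d = -R_E*sin(el) + sqrt((R_E*sin(el))^2 + 2*R_E*h + h^2)
d = -6371.0000*sin(0.7661995) + sqrt((6371.0000*0.6934018)^2 + 2*6371.0000*26950.974 + 26950.974^2)
d = 28586.5800 km

28586.5800 km


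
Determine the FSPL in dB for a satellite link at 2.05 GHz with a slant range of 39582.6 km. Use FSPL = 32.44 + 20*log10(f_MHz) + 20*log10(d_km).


f = 2.05 GHz = 2050.0000 MHz
d = 39582.6 km
FSPL = 32.44 + 20*log10(2050.0000) + 20*log10(39582.6)
FSPL = 32.44 + 66.2351 + 91.9501
FSPL = 190.6252 dB

190.6252 dB


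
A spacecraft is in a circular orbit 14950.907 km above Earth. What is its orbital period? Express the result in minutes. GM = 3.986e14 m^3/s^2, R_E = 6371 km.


r = 21321.9070 km = 2.1321907e+07 m
T = 2*pi*sqrt(r^3/mu) = 2*pi*sqrt(9.6934446e+21 / 3.986e14)
T = 30984.9135 s = 516.4152 min

516.4152 minutes


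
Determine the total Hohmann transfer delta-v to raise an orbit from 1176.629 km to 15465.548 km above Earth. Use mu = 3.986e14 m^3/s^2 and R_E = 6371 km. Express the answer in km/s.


r1 = 7547.6290 km = 7.547629e+06 m
r2 = 21836.5480 km = 2.1836548e+07 m
dv1 = sqrt(mu/r1)*(sqrt(2*r2/(r1+r2)) - 1) = 1592.4520 m/s
dv2 = sqrt(mu/r2)*(1 - sqrt(2*r1/(r1+r2))) = 1210.2001 m/s
total dv = |dv1| + |dv2| = 1592.4520 + 1210.2001 = 2802.6522 m/s = 2.8027 km/s

2.8027 km/s


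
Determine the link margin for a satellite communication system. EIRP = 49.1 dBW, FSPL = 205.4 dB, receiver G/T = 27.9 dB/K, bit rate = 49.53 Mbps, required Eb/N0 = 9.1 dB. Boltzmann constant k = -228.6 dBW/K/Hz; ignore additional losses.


C/N0 = EIRP - FSPL + G/T - k = 49.1 - 205.4 + 27.9 - (-228.6)
C/N0 = 100.2000 dB-Hz
R_b = 49.53 Mbps = 4.953e+07 bps -> 10*log10(R_b) = 76.9487 dB-Hz
Eb/N0 = C/N0 - 10*log10(R_b) = 100.2000 - 76.9487 = 23.2513 dB
Margin = Eb/N0 - Eb/N0_req = 23.2513 - 9.1 = 14.1513 dB (link closes)

14.1513 dB


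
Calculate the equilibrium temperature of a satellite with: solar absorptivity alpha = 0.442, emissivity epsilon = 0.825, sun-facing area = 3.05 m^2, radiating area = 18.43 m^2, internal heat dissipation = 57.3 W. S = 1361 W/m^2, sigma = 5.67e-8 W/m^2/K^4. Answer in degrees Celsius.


Numerator = alpha*S*A_sun + Q_int = 0.442*1361*3.05 + 57.3 = 1892.0641 W
Denominator = eps*sigma*A_rad = 0.825*5.67e-8*18.43 = 8.6210932e-07 W/K^4
T^4 = 2.1946916e+09 K^4
T = 216.4429 K = -56.7071 C

-56.7071 degrees Celsius


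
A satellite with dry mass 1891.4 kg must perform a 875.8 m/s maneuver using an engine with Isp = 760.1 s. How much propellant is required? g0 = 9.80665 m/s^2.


ve = Isp * g0 = 760.1 * 9.80665 = 7454.034665 m/s
mass ratio = exp(dv/ve) = exp(875.8/7454.034665) = 1.12467423
m_prop = m_dry * (mr - 1) = 1891.4 * (1.12467423 - 1)
m_prop = 235.8088 kg

235.8088 kg


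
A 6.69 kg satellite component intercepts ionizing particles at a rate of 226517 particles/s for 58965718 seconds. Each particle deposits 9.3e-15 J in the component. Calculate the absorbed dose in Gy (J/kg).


Total energy deposited = rate * time * E_per
  = 226517 * 58965718 * 9.3e-15 = 0.1242177 J
Dose = E_total / mass = 0.1242177 / 6.69
Dose = 0.01856766 Gy

0.0186 Gy


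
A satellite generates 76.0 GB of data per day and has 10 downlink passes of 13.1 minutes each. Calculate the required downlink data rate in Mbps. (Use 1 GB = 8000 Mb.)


total contact time = 10 * 13.1 * 60 = 7860.0000 s
data = 76.0 GB = 608000.0000 Mb
rate = 608000.0000 / 7860.0000 = 77.3537 Mbps

77.3537 Mbps
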